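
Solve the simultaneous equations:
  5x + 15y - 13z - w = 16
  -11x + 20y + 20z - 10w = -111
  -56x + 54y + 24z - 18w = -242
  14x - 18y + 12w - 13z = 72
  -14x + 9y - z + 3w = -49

x = 1, y = -3, z = -4, w = -4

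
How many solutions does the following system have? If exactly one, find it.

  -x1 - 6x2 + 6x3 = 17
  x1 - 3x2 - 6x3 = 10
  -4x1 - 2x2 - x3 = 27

x1 = -5, x2 = -3, x3 = -1

Row-reduce the augmented matrix:
R1 ← R1 / (-1).
R2 ← R2 − 1·R1.
R3 ← R3 + 4·R1.
R2 ← R2 / (-9).
R1 ← R1 − 6·R2.
R3 ← R3 − 22·R2.
R3 ← R3 / (-25).
R1 ← R1 + 6·R3.
Reading off the reduced rows gives x1 = -5, x2 = -3, x3 = -1.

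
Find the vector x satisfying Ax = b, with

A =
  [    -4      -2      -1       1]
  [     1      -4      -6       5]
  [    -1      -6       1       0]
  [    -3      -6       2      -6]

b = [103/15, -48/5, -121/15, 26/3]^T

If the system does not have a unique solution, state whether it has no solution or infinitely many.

Row-reduce the augmented matrix:
R1 ← R1 / (-4).
R2 ← R2 − 1·R1.
R3 ← R3 + 1·R1.
R4 ← R4 + 3·R1.
R2 ← R2 / (-9/2).
R1 ← R1 − 1/2·R2.
R3 ← R3 + 11/2·R2.
R4 ← R4 + 9/2·R2.
R3 ← R3 / (80/9).
R1 ← R1 + 4/9·R3.
R2 ← R2 − 25/18·R3.
R4 ← R4 − 9·R3.
R4 ← R4 / (-21/4).
R2 ← R2 + 1/8·R4.
R3 ← R3 + 3/4·R4.
Reading off the reduced rows gives x_1 = -13/5, x_2 = 3/2, x_3 = -5/3, x_4 = -11/5.

x_1 = -13/5, x_2 = 3/2, x_3 = -5/3, x_4 = -11/5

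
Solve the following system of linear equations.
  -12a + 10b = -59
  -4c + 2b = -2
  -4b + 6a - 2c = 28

no solution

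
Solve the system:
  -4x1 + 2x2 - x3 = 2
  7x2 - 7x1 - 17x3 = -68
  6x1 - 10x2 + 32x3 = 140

infinitely many solutions

Row-reduce:
R1 ← R1 / (-4).
R2 ← R2 + 7·R1.
R3 ← R3 − 6·R1.
R2 ← R2 / (7/2).
R1 ← R1 + 1/2·R2.
R3 ← R3 + 7·R2.
Rank is 2 with 3 unknowns, leaving x3 free.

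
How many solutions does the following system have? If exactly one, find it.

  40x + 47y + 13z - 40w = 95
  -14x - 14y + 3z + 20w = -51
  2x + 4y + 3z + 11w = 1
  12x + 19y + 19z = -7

infinitely many solutions

Row-reduce:
R1 ← R1 / (40).
R2 ← R2 + 14·R1.
R3 ← R3 − 2·R1.
R4 ← R4 − 12·R1.
R2 ← R2 / (49/20).
R1 ← R1 − 47/40·R2.
R3 ← R3 − 33/20·R2.
R4 ← R4 − 49/10·R2.
R3 ← R3 / (-134/49).
R1 ← R1 + 323/98·R3.
R2 ← R2 − 151/49·R3.
Rank is 3 with 4 unknowns, leaving w free.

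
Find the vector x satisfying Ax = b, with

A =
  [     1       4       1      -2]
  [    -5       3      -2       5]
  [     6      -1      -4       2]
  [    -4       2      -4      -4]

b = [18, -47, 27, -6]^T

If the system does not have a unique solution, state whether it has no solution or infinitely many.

x_1 = 6, x_2 = 1, x_3 = 0, x_4 = -4

Row-reduce the augmented matrix:
R2 ← R2 + 5·R1.
R3 ← R3 − 6·R1.
R4 ← R4 + 4·R1.
R2 ← R2 / (23).
R1 ← R1 − 4·R2.
R3 ← R3 + 25·R2.
R4 ← R4 − 18·R2.
R3 ← R3 / (-155/23).
R1 ← R1 − 11/23·R3.
R2 ← R2 − 3/23·R3.
R4 ← R4 + 54/23·R3.
R4 ← R4 / (-1716/155).
R1 ← R1 + 81/155·R4.
R2 ← R2 + 8/155·R4.
R3 ← R3 + 197/155·R4.
Reading off the reduced rows gives x_1 = 6, x_2 = 1, x_3 = 0, x_4 = -4.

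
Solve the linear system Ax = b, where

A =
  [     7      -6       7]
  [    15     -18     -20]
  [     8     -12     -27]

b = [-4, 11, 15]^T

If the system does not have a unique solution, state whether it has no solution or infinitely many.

infinitely many solutions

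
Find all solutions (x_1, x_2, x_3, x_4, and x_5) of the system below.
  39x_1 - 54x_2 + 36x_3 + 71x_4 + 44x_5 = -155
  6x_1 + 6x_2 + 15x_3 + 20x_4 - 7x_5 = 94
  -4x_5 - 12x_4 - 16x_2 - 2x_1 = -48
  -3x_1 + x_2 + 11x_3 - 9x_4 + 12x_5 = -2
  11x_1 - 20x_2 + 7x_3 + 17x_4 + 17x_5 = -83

Row-reduce:
R1 ← R1 / (39).
R2 ← R2 − 6·R1.
R3 ← R3 + 2·R1.
R4 ← R4 + 3·R1.
R5 ← R5 − 11·R1.
R2 ← R2 / (186/13).
R1 ← R1 + 18/13·R2.
R3 ← R3 + 244/13·R2.
R4 ← R4 + 41/13·R2.
R5 ← R5 + 62/13·R2.
R3 ← R3 / (442/31).
R1 ← R1 − 57/31·R3.
R2 ← R2 − 41/62·R3.
R4 ← R4 − 983/62·R3.
R4 ← R4 / (-7271/1326).
R1 ← R1 − 1486/663·R4.
R2 ← R2 − 623/1326·R4.
R3 ← R3 − 55/221·R4.
Rank is 4 with 5 unknowns, leaving x_5 free.

infinitely many solutions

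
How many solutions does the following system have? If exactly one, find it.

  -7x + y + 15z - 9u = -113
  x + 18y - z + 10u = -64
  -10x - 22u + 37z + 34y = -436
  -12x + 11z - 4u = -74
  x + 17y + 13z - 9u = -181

x = 0, y = -5, z = -6, u = 2

Row-reduce the augmented matrix:
R1 ← R1 / (-7).
R2 ← R2 − 1·R1.
R3 ← R3 + 10·R1.
R4 ← R4 + 12·R1.
R5 ← R5 − 1·R1.
R2 ← R2 / (127/7).
R1 ← R1 + 1/7·R2.
R3 ← R3 − 228/7·R2.
R4 ← R4 + 12/7·R2.
R5 ← R5 − 120/7·R2.
R3 ← R3 / (1717/127).
R1 ← R1 + 271/127·R3.
R2 ← R2 − 8/127·R3.
R4 ← R4 + 1855/127·R3.
R5 ← R5 − 1786/127·R3.
R4 ← R4 / (-24944/1717).
R1 ← R1 + 4392/1717·R4.
R2 ← R2 − 1023/1717·R4.
R3 ← R3 + 3148/1717·R4.
R5 ← R5 − 12472/1717·R4.
R5 reduces to 0 = 0, so the extra equation is consistent.
Reading off the reduced rows gives x = 0, y = -5, z = -6, u = 2.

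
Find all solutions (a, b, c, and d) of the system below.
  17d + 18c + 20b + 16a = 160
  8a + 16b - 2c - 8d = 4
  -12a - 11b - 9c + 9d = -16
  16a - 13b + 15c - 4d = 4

a = 1, b = 2, c = 2, d = 4

Row-reduce the augmented matrix:
R1 ← R1 / (16).
R2 ← R2 − 8·R1.
R3 ← R3 + 12·R1.
R4 ← R4 − 16·R1.
R2 ← R2 / (6).
R1 ← R1 − 5/4·R2.
R3 ← R3 − 4·R2.
R4 ← R4 + 33·R2.
R3 ← R3 / (71/6).
R1 ← R1 − 41/12·R3.
R2 ← R2 + 11/6·R3.
R4 ← R4 + 127/2·R3.
R4 ← R4 / (9087/142).
R1 ← R1 + 2815/568·R4.
R2 ← R2 − 165/71·R4.
R3 ← R3 − 393/142·R4.
Reading off the reduced rows gives a = 1, b = 2, c = 2, d = 4.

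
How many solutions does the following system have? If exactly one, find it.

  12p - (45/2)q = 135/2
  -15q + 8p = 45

Row-reduce:
R1 ← R1 / (12).
R2 ← R2 − 8·R1.
Rank is 1 with 2 unknowns, leaving q free.

infinitely many solutions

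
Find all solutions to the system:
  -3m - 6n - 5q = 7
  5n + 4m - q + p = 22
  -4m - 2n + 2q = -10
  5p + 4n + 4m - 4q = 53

m = -2, n = 4, p = 5, q = -5

Row-reduce the augmented matrix:
R1 ← R1 / (-3).
R2 ← R2 − 4·R1.
R3 ← R3 + 4·R1.
R4 ← R4 − 4·R1.
R2 ← R2 / (-3).
R1 ← R1 − 2·R2.
R3 ← R3 − 6·R2.
R4 ← R4 + 4·R2.
R3 ← R3 / (2).
R1 ← R1 − 2/3·R3.
R2 ← R2 + 1/3·R3.
R4 ← R4 − 11/3·R3.
R4 ← R4 / (106/9).
R1 ← R1 + 11/9·R4.
R2 ← R2 − 13/9·R4.
R3 ← R3 + 10/3·R4.
Reading off the reduced rows gives m = -2, n = 4, p = 5, q = -5.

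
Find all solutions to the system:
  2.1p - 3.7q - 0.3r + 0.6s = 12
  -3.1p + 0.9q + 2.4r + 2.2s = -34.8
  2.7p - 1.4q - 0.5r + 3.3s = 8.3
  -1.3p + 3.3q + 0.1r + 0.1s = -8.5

p = 6, q = 0, r = -4, s = -3

Row-reduce the augmented matrix:
R1 ← R1 / (21/10).
R2 ← R2 + 31/10·R1.
R3 ← R3 − 27/10·R1.
R4 ← R4 + 13/10·R1.
R2 ← R2 / (-479/105).
R1 ← R1 + 37/21·R2.
R3 ← R3 − 47/14·R2.
R4 ← R4 − 106/105·R2.
R3 ← R3 / (12703/9580).
R1 ← R1 + 861/958·R3.
R2 ← R2 + 411/958·R3.
R4 ← R4 − 832/2395·R3.
R4 ← R4 / (-2619/25406).
R1 ← R1 − 29813/12703·R4.
R2 ← R2 − 11133/12703·R4.
R3 ← R3 − 45978/12703·R4.
Reading off the reduced rows gives p = 6, q = 0, r = -4, s = -3.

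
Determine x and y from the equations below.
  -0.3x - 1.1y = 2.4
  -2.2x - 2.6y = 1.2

x = 3, y = -3

Row-reduce the augmented matrix:
R1 ← R1 / (-3/10).
R2 ← R2 + 11/5·R1.
R2 ← R2 / (82/15).
R1 ← R1 − 11/3·R2.
Reading off the reduced rows gives x = 3, y = -3.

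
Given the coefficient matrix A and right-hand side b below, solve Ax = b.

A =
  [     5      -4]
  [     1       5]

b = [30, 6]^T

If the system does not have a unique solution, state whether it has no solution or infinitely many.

x_1 = 6, x_2 = 0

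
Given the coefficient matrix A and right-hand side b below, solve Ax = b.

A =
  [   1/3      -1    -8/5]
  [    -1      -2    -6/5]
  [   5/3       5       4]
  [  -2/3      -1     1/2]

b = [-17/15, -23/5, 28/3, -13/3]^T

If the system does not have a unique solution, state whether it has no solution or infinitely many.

Row-reduce:
R1 ← R1 / (1/3).
R2 ← R2 + 1·R1.
R3 ← R3 − 5/3·R1.
R4 ← R4 + 2/3·R1.
R2 ← R2 / (-5).
R1 ← R1 + 3·R2.
R3 ← R3 − 10·R2.
R4 ← R4 + 3·R2.
Swap R3 and R4.
R3 ← R3 / (9/10).
R1 ← R1 + 6/5·R3.
R2 ← R2 − 6/5·R3.
Row 4 reduces to 0 = -1, a contradiction. The system is inconsistent.

no solution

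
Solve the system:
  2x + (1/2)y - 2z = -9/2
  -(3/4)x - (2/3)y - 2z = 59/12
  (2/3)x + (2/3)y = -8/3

Row-reduce the augmented matrix:
R1 ← R1 / (2).
R2 ← R2 + 3/4·R1.
R3 ← R3 − 2/3·R1.
R2 ← R2 / (-23/48).
R1 ← R1 − 1/4·R2.
R3 ← R3 − 1/2·R2.
R3 ← R3 / (-152/69).
R1 ← R1 + 56/23·R3.
R2 ← R2 − 132/23·R3.
Reading off the reduced rows gives x = -3, y = -1, z = -1.

x = -3, y = -1, z = -1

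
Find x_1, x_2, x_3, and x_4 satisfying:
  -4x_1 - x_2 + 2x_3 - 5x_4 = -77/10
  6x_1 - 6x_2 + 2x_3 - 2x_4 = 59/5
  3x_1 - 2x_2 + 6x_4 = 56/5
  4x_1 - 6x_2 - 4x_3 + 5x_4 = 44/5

x_1 = 7/5, x_2 = -1/2, x_3 = 6/5, x_4 = 1

Row-reduce the augmented matrix:
R1 ← R1 / (-4).
R2 ← R2 − 6·R1.
R3 ← R3 − 3·R1.
R4 ← R4 − 4·R1.
R2 ← R2 / (-15/2).
R1 ← R1 − 1/4·R2.
R3 ← R3 + 11/4·R2.
R4 ← R4 + 7·R2.
R3 ← R3 / (-1/3).
R1 ← R1 + 1/3·R3.
R2 ← R2 + 2/3·R3.
R4 ← R4 + 20/3·R3.
R4 ← R4 / (-529/5).
R1 ← R1 + 24/5·R4.
R2 ← R2 + 51/5·R4.
R3 ← R3 + 86/5·R4.
Reading off the reduced rows gives x_1 = 7/5, x_2 = -1/2, x_3 = 6/5, x_4 = 1.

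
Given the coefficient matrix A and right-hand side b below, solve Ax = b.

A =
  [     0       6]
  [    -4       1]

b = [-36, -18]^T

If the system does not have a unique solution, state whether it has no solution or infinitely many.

x_1 = 3, x_2 = -6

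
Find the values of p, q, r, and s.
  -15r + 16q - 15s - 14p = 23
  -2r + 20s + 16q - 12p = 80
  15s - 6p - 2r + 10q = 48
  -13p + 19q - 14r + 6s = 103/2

Row-reduce the augmented matrix:
R1 ← R1 / (-14).
R2 ← R2 + 12·R1.
R3 ← R3 + 6·R1.
R4 ← R4 + 13·R1.
R2 ← R2 / (16/7).
R1 ← R1 + 8/7·R2.
R3 ← R3 − 22/7·R2.
R4 ← R4 − 29/7·R2.
R3 ← R3 / (-21/2).
R1 ← R1 − 13/2·R3.
R2 ← R2 − 19/4·R3.
R4 ← R4 + 79/4·R3.
R4 ← R4 / (106/21).
R1 ← R1 − 235/84·R4.
R2 ← R2 − 305/84·R4.
R3 ← R3 − 95/42·R4.
Reading off the reduced rows gives p = -2, q = 5/2, r = 2, s = 1.

p = -2, q = 5/2, r = 2, s = 1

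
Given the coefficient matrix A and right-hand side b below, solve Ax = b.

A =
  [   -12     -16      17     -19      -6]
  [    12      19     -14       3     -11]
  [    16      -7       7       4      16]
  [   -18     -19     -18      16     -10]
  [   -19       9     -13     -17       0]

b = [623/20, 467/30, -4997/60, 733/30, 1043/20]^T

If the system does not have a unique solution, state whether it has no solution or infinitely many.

Row-reduce the augmented matrix:
R1 ← R1 / (-12).
R2 ← R2 − 12·R1.
R3 ← R3 − 16·R1.
R4 ← R4 + 18·R1.
R5 ← R5 + 19·R1.
R2 ← R2 / (3).
R1 ← R1 − 4/3·R2.
R3 ← R3 + 85/3·R2.
R4 ← R4 − 5·R2.
R5 ← R5 − 103/3·R2.
R3 ← R3 / (58).
R1 ← R1 + 11/4·R3.
R2 ← R2 − 1·R3.
R4 ← R4 + 97/2·R3.
R5 ← R5 + 297/4·R3.
R4 ← R4 / (-38123/522).
R1 ← R1 − 541/1044·R4.
R2 ← R2 + 616/261·R4.
R3 ← R3 + 776/261·R4.
R5 ← R5 + 25645/1044·R4.
R5 ← R5 / (6476583/152492).
R1 ← R1 − 16943/152492·R5.
R2 ← R2 − 15465/76246·R5.
R3 ← R3 − 110581/76246·R5.
R4 ← R4 − 104645/76246·R5.
Reading off the reduced rows gives x_1 = -5/2, x_2 = 8/5, x_3 = 3/4, x_4 = 0, x_5 = -7/3.

x_1 = -5/2, x_2 = 8/5, x_3 = 3/4, x_4 = 0, x_5 = -7/3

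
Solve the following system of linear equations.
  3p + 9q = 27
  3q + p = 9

infinitely many solutions

Row-reduce:
R1 ← R1 / (3).
R2 ← R2 − 1·R1.
Rank is 1 with 2 unknowns, leaving q free.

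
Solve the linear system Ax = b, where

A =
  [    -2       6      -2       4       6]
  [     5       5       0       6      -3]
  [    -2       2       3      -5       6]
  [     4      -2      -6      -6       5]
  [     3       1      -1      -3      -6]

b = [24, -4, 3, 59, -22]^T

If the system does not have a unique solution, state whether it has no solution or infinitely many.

x_1 = 3, x_2 = -2, x_3 = -4, x_4 = 1, x_5 = 5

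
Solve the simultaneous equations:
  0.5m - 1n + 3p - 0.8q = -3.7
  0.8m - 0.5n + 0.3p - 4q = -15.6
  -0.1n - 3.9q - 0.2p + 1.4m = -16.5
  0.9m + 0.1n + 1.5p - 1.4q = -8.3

m = -1, n = -3, p = -1, q = 4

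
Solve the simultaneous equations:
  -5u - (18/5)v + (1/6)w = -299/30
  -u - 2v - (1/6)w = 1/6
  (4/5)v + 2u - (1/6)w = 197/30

no solution

Row-reduce:
R1 ← R1 / (-5).
R2 ← R2 + 1·R1.
R3 ← R3 − 2·R1.
R2 ← R2 / (-32/25).
R1 ← R1 − 18/25·R2.
R3 ← R3 + 16/25·R2.
Row 3 reduces to 0 = 3/2, a contradiction. The system is inconsistent.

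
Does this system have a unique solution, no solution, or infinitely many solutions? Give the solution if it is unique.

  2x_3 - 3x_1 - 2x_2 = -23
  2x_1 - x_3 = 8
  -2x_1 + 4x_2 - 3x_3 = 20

x_1 = 3, x_2 = 5, x_3 = -2

Row-reduce the augmented matrix:
R1 ← R1 / (-3).
R2 ← R2 − 2·R1.
R3 ← R3 + 2·R1.
R2 ← R2 / (-4/3).
R1 ← R1 − 2/3·R2.
R3 ← R3 − 16/3·R2.
R3 ← R3 / (-3).
R1 ← R1 + 1/2·R3.
R2 ← R2 + 1/4·R3.
Reading off the reduced rows gives x_1 = 3, x_2 = 5, x_3 = -2.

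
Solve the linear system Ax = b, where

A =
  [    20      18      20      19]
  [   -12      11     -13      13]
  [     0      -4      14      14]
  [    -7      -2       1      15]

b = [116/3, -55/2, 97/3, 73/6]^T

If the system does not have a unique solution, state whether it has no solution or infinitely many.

Row-reduce the augmented matrix:
R1 ← R1 / (20).
R2 ← R2 + 12·R1.
R4 ← R4 + 7·R1.
R2 ← R2 / (109/5).
R1 ← R1 − 9/10·R2.
R3 ← R3 + 4·R2.
R4 ← R4 − 43/10·R2.
R3 ← R3 / (1506/109).
R1 ← R1 − 227/218·R3.
R2 ← R2 + 5/109·R3.
R4 ← R4 − 1787/218·R3.
R4 ← R4 / (17695/3012).
R1 ← R1 + 4367/3012·R4.
R2 ← R2 − 889/753·R4.
R3 ← R3 − 1007/753·R4.
Reading off the reduced rows gives x_1 = 5/3, x_2 = -5/3, x_3 = 1/2, x_4 = 4/3.

x_1 = 5/3, x_2 = -5/3, x_3 = 1/2, x_4 = 4/3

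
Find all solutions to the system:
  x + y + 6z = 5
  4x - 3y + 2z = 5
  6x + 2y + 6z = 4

Row-reduce the augmented matrix:
R2 ← R2 − 4·R1.
R3 ← R3 − 6·R1.
R2 ← R2 / (-7).
R1 ← R1 − 1·R2.
R3 ← R3 + 4·R2.
R3 ← R3 / (-122/7).
R1 ← R1 − 20/7·R3.
R2 ← R2 − 22/7·R3.
Reading off the reduced rows gives x = 0, y = -1, z = 1.

x = 0, y = -1, z = 1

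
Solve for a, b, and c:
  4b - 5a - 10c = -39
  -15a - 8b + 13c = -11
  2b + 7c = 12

a = 3, b = -1, c = 2

Row-reduce the augmented matrix:
R1 ← R1 / (-5).
R2 ← R2 + 15·R1.
R2 ← R2 / (-20).
R1 ← R1 + 4/5·R2.
R3 ← R3 − 2·R2.
R3 ← R3 / (113/10).
R1 ← R1 − 7/25·R3.
R2 ← R2 + 43/20·R3.
Reading off the reduced rows gives a = 3, b = -1, c = 2.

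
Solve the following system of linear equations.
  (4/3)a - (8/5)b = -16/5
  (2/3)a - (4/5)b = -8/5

infinitely many solutions

Row-reduce:
R1 ← R1 / (4/3).
R2 ← R2 − 2/3·R1.
Rank is 1 with 2 unknowns, leaving b free.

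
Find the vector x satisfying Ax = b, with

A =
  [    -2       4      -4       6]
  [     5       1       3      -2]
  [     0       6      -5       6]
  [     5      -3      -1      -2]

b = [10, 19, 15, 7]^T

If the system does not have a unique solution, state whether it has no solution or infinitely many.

Row-reduce the augmented matrix:
R1 ← R1 / (-2).
R2 ← R2 − 5·R1.
R4 ← R4 − 5·R1.
R2 ← R2 / (11).
R1 ← R1 + 2·R2.
R3 ← R3 − 6·R2.
R4 ← R4 − 7·R2.
R3 ← R3 / (-13/11).
R1 ← R1 − 8/11·R3.
R2 ← R2 + 7/11·R3.
R4 ← R4 + 72/11·R3.
R4 ← R4 / (140/13).
R1 ← R1 + 17/13·R4.
R2 ← R2 − 23/13·R4.
R3 ← R3 − 12/13·R4.
Reading off the reduced rows gives x_1 = 4, x_2 = 0, x_3 = 3, x_4 = 5.

x_1 = 4, x_2 = 0, x_3 = 3, x_4 = 5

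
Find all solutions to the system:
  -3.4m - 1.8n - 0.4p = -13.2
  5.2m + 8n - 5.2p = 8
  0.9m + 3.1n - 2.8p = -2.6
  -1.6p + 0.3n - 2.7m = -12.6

Row-reduce the augmented matrix:
R1 ← R1 / (-17/5).
R2 ← R2 − 26/5·R1.
R3 ← R3 − 9/10·R1.
R4 ← R4 + 27/10·R1.
R2 ← R2 / (446/85).
R1 ← R1 − 9/17·R2.
R3 ← R3 − 223/85·R2.
R4 ← R4 − 147/85·R2.
Swap R3 and R4.
R3 ← R3 / (706/1115).
R1 ← R1 − 157/223·R3.
R2 ← R2 + 247/223·R3.
R4 reduces to 0 = 0, so the extra equation is consistent.
Reading off the reduced rows gives m = 3, n = 1, p = 3.

m = 3, n = 1, p = 3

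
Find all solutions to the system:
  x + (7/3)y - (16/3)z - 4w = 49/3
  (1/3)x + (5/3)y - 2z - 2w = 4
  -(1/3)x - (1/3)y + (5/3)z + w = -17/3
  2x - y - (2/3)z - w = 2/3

Row-reduce:
R2 ← R2 − 1/3·R1.
R3 ← R3 + 1/3·R1.
R4 ← R4 − 2·R1.
R2 ← R2 / (8/9).
R1 ← R1 − 7/3·R2.
R3 ← R3 − 4/9·R2.
R4 ← R4 + 17/3·R2.
Swap R3 and R4.
R3 ← R3 / (103/12).
R1 ← R1 + 19/4·R3.
R2 ← R2 + 1/4·R3.
Row 4 reduces to 0 = 1/2, a contradiction. The system is inconsistent.

no solution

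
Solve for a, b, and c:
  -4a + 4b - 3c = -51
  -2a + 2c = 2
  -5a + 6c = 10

Row-reduce the augmented matrix:
R1 ← R1 / (-4).
R2 ← R2 + 2·R1.
R3 ← R3 + 5·R1.
R2 ← R2 / (-2).
R1 ← R1 + 1·R2.
R3 ← R3 + 5·R2.
R1 ← R1 + 1·R3.
R2 ← R2 + 7/4·R3.
Reading off the reduced rows gives a = 4, b = -5, c = 5.

a = 4, b = -5, c = 5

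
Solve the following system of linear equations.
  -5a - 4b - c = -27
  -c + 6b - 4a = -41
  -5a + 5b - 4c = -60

a = 6, b = -2, c = 5

Row-reduce the augmented matrix:
R1 ← R1 / (-5).
R2 ← R2 + 4·R1.
R3 ← R3 + 5·R1.
R2 ← R2 / (46/5).
R1 ← R1 − 4/5·R2.
R3 ← R3 − 9·R2.
R3 ← R3 / (-129/46).
R1 ← R1 − 5/23·R3.
R2 ← R2 + 1/46·R3.
Reading off the reduced rows gives a = 6, b = -2, c = 5.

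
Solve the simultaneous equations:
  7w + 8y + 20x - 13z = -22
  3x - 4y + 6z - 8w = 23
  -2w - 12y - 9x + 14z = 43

Row-reduce:
R1 ← R1 / (20).
R2 ← R2 − 3·R1.
R3 ← R3 + 9·R1.
R2 ← R2 / (-26/5).
R1 ← R1 − 2/5·R2.
R3 ← R3 + 42/5·R2.
R3 ← R3 / (-61/13).
R1 ← R1 + 1/26·R3.
R2 ← R2 + 159/104·R3.
Rank is 3 with 4 unknowns, leaving w free.

infinitely many solutions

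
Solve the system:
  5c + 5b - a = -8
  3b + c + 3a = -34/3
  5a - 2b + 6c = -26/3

Row-reduce the augmented matrix:
R1 ← R1 / (-1).
R2 ← R2 − 3·R1.
R3 ← R3 − 5·R1.
R2 ← R2 / (18).
R1 ← R1 + 5·R2.
R3 ← R3 − 23·R2.
R3 ← R3 / (95/9).
R1 ← R1 + 5/9·R3.
R2 ← R2 − 8/9·R3.
Reading off the reduced rows gives a = -2, b = -5/3, c = -1/3.

a = -2, b = -5/3, c = -1/3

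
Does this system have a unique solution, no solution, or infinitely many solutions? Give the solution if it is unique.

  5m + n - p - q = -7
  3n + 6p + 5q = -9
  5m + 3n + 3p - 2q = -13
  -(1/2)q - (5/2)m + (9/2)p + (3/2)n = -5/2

infinitely many solutions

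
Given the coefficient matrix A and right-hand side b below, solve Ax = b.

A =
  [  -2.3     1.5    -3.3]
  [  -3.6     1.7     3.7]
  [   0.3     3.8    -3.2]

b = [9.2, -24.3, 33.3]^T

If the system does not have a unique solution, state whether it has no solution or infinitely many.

x_1 = 5, x_2 = 5, x_3 = -4

Row-reduce the augmented matrix:
R1 ← R1 / (-23/10).
R2 ← R2 + 18/5·R1.
R3 ← R3 − 3/10·R1.
R2 ← R2 / (-149/230).
R1 ← R1 + 15/23·R2.
R3 ← R3 − 919/230·R2.
R3 ← R3 / (38031/745).
R1 ← R1 + 1116/149·R3.
R2 ← R2 + 2039/149·R3.
Reading off the reduced rows gives x_1 = 5, x_2 = 5, x_3 = -4.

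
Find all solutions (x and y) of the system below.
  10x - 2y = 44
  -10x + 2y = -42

no solution

Row-reduce:
R1 ← R1 / (10).
R2 ← R2 + 10·R1.
Row 2 reduces to 0 = 2, a contradiction. The system is inconsistent.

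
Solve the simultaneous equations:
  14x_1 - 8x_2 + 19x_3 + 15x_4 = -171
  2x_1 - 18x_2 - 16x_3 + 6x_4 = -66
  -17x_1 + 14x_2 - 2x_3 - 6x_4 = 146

infinitely many solutions

Row-reduce:
R1 ← R1 / (14).
R2 ← R2 − 2·R1.
R3 ← R3 + 17·R1.
R2 ← R2 / (-118/7).
R1 ← R1 + 4/7·R2.
R3 ← R3 − 30/7·R2.
R3 ← R3 / (1925/118).
R1 ← R1 − 235/118·R3.
R2 ← R2 − 131/118·R3.
Rank is 3 with 4 unknowns, leaving x_4 free.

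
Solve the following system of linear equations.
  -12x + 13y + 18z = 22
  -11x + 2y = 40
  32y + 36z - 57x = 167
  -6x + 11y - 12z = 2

Row-reduce:
R1 ← R1 / (-12).
R2 ← R2 + 11·R1.
R3 ← R3 + 57·R1.
R4 ← R4 + 6·R1.
R2 ← R2 / (-119/12).
R1 ← R1 + 13/12·R2.
R3 ← R3 + 119/4·R2.
R4 ← R4 − 9/2·R2.
Swap R3 and R4.
R3 ← R3 / (-3390/119).
R1 ← R1 − 36/119·R3.
R2 ← R2 − 198/119·R3.
Row 4 reduces to 0 = 3, a contradiction. The system is inconsistent.

no solution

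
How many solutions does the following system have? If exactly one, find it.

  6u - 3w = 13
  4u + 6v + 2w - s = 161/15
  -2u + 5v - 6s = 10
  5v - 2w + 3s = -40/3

Row-reduce the augmented matrix:
R1 ← R1 / (6).
R2 ← R2 − 4·R1.
R3 ← R3 + 2·R1.
R2 ← R2 / (6).
R3 ← R3 − 5·R2.
R4 ← R4 − 5·R2.
R3 ← R3 / (-13/3).
R1 ← R1 + 1/2·R3.
R2 ← R2 − 2/3·R3.
R4 ← R4 + 16/3·R3.
R4 ← R4 / (265/26).
R1 ← R1 − 31/52·R4.
R2 ← R2 + 25/26·R4.
R3 ← R3 − 31/26·R4.
Reading off the reduced rows gives u = 5/2, v = -3/5, w = 2/3, s = -3.

u = 5/2, v = -3/5, w = 2/3, s = -3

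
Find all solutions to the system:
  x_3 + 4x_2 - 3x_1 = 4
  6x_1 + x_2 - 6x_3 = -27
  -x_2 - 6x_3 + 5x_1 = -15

x_1 = -6, x_2 = -3, x_3 = -2

Row-reduce the augmented matrix:
R1 ← R1 / (-3).
R2 ← R2 − 6·R1.
R3 ← R3 − 5·R1.
R2 ← R2 / (9).
R1 ← R1 + 4/3·R2.
R3 ← R3 − 17/3·R2.
R3 ← R3 / (-49/27).
R1 ← R1 + 25/27·R3.
R2 ← R2 + 4/9·R3.
Reading off the reduced rows gives x_1 = -6, x_2 = -3, x_3 = -2.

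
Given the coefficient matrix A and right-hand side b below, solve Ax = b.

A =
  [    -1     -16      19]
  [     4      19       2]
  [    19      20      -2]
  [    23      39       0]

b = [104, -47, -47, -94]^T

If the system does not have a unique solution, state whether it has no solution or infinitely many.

Row-reduce the augmented matrix:
R1 ← R1 / (-1).
R2 ← R2 − 4·R1.
R3 ← R3 − 19·R1.
R4 ← R4 − 23·R1.
R2 ← R2 / (-45).
R1 ← R1 − 16·R2.
R3 ← R3 + 284·R2.
R4 ← R4 + 329·R2.
R3 ← R3 / (-1999/15).
R1 ← R1 − 131/15·R3.
R2 ← R2 + 26/15·R3.
R4 ← R4 + 1999/15·R3.
R4 reduces to 0 = 0, so the extra equation is consistent.
Reading off the reduced rows gives x_1 = 1, x_2 = -3, x_3 = 3.

x_1 = 1, x_2 = -3, x_3 = 3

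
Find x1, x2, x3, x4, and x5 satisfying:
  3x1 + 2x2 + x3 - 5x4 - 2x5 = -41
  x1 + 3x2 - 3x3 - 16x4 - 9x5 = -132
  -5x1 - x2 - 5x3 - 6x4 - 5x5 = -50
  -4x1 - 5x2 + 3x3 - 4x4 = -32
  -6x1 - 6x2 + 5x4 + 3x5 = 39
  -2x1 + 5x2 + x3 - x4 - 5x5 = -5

x1 = -3, x2 = 4, x3 = 0, x4 = 6, x5 = 5

Row-reduce the augmented matrix:
R1 ← R1 / (3).
R2 ← R2 − 1·R1.
R3 ← R3 + 5·R1.
R4 ← R4 + 4·R1.
R5 ← R5 + 6·R1.
R6 ← R6 + 2·R1.
R2 ← R2 / (7/3).
R1 ← R1 − 2/3·R2.
R3 ← R3 − 7/3·R2.
R4 ← R4 + 7/3·R2.
R5 ← R5 + 2·R2.
R6 ← R6 − 19/3·R2.
Swap R3 and R4.
R1 ← R1 − 9/7·R3.
R2 ← R2 + 10/7·R3.
R5 ← R5 + 6/7·R3.
R6 ← R6 − 75/7·R3.
Swap R4 and R5.
R4 ← R4 / (-271/7).
R1 ← R1 − 242/7·R4.
R2 ← R2 + 293/7·R4.
R3 ← R3 + 25·R4.
R6 ← R6 − 2117/7·R4.
Swap R5 and R6.
R5 ← R5 / (-846/271).
R1 ← R1 − 45/271·R5.
R2 ← R2 + 78/271·R5.
R3 ← R3 − 94/271·R5.
R4 ← R4 − 123/271·R5.
R6 reduces to 0 = 0, so the extra equation is consistent.
Reading off the reduced rows gives x1 = -3, x2 = 4, x3 = 0, x4 = 6, x5 = 5.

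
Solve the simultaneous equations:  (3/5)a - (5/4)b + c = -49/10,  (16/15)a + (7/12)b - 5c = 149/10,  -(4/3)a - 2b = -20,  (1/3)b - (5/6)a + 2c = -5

a = 6, b = 6, c = -1

Row-reduce the augmented matrix:
R1 ← R1 / (3/5).
R2 ← R2 − 16/15·R1.
R3 ← R3 + 4/3·R1.
R4 ← R4 + 5/6·R1.
R2 ← R2 / (101/36).
R1 ← R1 + 25/12·R2.
R3 ← R3 + 43/9·R2.
R4 ← R4 + 101/72·R2.
R3 ← R3 / (-2824/303).
R1 ← R1 + 340/101·R3.
R2 ← R2 + 244/101·R3.
R4 reduces to 0 = 0, so the extra equation is consistent.
Reading off the reduced rows gives a = 6, b = 6, c = -1.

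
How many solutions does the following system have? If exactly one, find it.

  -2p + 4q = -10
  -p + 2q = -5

infinitely many solutions

Row-reduce:
R1 ← R1 / (-2).
R2 ← R2 + 1·R1.
Rank is 1 with 2 unknowns, leaving q free.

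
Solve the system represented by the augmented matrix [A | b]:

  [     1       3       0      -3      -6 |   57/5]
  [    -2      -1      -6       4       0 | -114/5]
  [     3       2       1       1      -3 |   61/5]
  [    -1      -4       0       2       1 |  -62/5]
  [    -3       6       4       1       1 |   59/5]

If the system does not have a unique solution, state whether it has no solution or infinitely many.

x_1 = 12/5, x_2 = 2, x_3 = 2, x_4 = -1, x_5 = 0

Row-reduce the augmented matrix:
R2 ← R2 + 2·R1.
R3 ← R3 − 3·R1.
R4 ← R4 + 1·R1.
R5 ← R5 + 3·R1.
R2 ← R2 / (5).
R1 ← R1 − 3·R2.
R3 ← R3 + 7·R2.
R4 ← R4 + 1·R2.
R5 ← R5 − 15·R2.
R3 ← R3 / (-37/5).
R1 ← R1 − 18/5·R3.
R2 ← R2 + 6/5·R3.
R4 ← R4 + 6/5·R3.
R5 ← R5 − 22·R3.
R4 ← R4 / (-95/37).
R1 ← R1 − 63/37·R4.
R2 ← R2 + 58/37·R4.
R3 ← R3 + 36/37·R4.
R5 ← R5 − 718/37·R4.
R5 ← R5 / (-3807/95).
R1 ← R1 + 417/95·R5.
R2 ← R2 − 212/95·R5.
R3 ← R3 − 279/95·R5.
R4 ← R4 − 263/95·R5.
Reading off the reduced rows gives x_1 = 12/5, x_2 = 2, x_3 = 2, x_4 = -1, x_5 = 0.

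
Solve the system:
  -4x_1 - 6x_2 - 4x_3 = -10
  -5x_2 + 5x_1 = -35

infinitely many solutions

Row-reduce:
R1 ← R1 / (-4).
R2 ← R2 − 5·R1.
R2 ← R2 / (-25/2).
R1 ← R1 − 3/2·R2.
Rank is 2 with 3 unknowns, leaving x_3 free.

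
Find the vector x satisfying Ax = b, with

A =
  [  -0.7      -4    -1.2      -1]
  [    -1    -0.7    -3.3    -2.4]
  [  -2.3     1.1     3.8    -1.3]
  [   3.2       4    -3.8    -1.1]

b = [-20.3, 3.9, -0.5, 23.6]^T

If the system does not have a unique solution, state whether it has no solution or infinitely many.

x_1 = -3, x_2 = 6, x_3 = -3, x_4 = 2

Row-reduce the augmented matrix:
R1 ← R1 / (-7/10).
R2 ← R2 + 1·R1.
R3 ← R3 + 23/10·R1.
R4 ← R4 − 16/5·R1.
R2 ← R2 / (351/70).
R1 ← R1 − 40/7·R2.
R3 ← R3 − 997/70·R2.
R4 ← R4 + 100/7·R2.
R3 ← R3 / (14329/1170).
R1 ← R1 − 412/117·R3.
R2 ← R2 + 37/117·R3.
R4 ← R4 + 1615/117·R3.
R4 ← R4 / (-442909/143290).
R1 ← R1 − 50350/42987·R4.
R2 ← R2 + 3061/42987·R4.
R3 ← R3 − 16655/42987·R4.
Reading off the reduced rows gives x_1 = -3, x_2 = 6, x_3 = -3, x_4 = 2.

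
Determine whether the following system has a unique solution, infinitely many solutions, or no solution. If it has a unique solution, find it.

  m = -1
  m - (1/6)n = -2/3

Row-reduce the augmented matrix:
R2 ← R2 − 1·R1.
R2 ← R2 / (-1/6).
Reading off the reduced rows gives m = -1, n = -2.

m = -1, n = -2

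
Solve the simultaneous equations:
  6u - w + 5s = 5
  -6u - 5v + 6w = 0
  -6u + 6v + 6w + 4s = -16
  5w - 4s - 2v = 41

Row-reduce the augmented matrix:
R1 ← R1 / (6).
R2 ← R2 + 6·R1.
R3 ← R3 + 6·R1.
R2 ← R2 / (-5).
R3 ← R3 − 6·R2.
R4 ← R4 + 2·R2.
R3 ← R3 / (11).
R1 ← R1 + 1/6·R3.
R2 ← R2 + 1·R3.
R4 ← R4 − 3·R3.
R4 ← R4 / (-111/11).
R1 ← R1 − 35/33·R4.
R2 ← R2 − 4/11·R4.
R3 ← R3 − 15/11·R4.
Reading off the reduced rows gives u = 5, v = 0, w = 5, s = -4.

u = 5, v = 0, w = 5, s = -4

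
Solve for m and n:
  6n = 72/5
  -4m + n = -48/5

From equation 2: n = -48/5 + 4·m.
Substitute into equation 1 and solve: m = 3.
Then n = 12/5.

m = 3, n = 12/5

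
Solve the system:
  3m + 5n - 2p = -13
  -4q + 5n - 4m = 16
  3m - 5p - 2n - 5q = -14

infinitely many solutions

Row-reduce:
R1 ← R1 / (3).
R2 ← R2 + 4·R1.
R3 ← R3 − 3·R1.
R2 ← R2 / (35/3).
R1 ← R1 − 5/3·R2.
R3 ← R3 + 7·R2.
R3 ← R3 / (-23/5).
R1 ← R1 + 2/7·R3.
R2 ← R2 + 8/35·R3.
Rank is 3 with 4 unknowns, leaving q free.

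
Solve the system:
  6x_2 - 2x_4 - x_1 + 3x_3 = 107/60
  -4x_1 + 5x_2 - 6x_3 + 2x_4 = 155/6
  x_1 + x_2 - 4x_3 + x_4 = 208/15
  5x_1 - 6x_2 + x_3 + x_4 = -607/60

x_1 = 2/3, x_2 = 11/5, x_3 = -9/4, x_4 = 2

Row-reduce the augmented matrix:
R1 ← R1 / (-1).
R2 ← R2 + 4·R1.
R3 ← R3 − 1·R1.
R4 ← R4 − 5·R1.
R2 ← R2 / (-19).
R1 ← R1 + 6·R2.
R3 ← R3 − 7·R2.
R4 ← R4 − 24·R2.
R3 ← R3 / (-145/19).
R1 ← R1 − 51/19·R3.
R2 ← R2 − 18/19·R3.
R4 ← R4 + 128/19·R3.
R4 ← R4 / (183/145).
R1 ← R1 + 31/145·R4.
R2 ← R2 + 28/145·R4.
R3 ← R3 + 51/145·R4.
Reading off the reduced rows gives x_1 = 2/3, x_2 = 11/5, x_3 = -9/4, x_4 = 2.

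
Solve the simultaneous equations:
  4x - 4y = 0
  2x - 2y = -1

no solution

Row-reduce:
R1 ← R1 / (4).
R2 ← R2 − 2·R1.
Row 2 reduces to 0 = -1, a contradiction. The system is inconsistent.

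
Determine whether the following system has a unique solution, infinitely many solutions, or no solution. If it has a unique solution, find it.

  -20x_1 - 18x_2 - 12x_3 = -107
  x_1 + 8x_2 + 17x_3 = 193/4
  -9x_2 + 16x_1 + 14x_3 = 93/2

x_1 = 5/2, x_2 = 2, x_3 = 7/4

Row-reduce the augmented matrix:
R1 ← R1 / (-20).
R2 ← R2 − 1·R1.
R3 ← R3 − 16·R1.
R2 ← R2 / (71/10).
R1 ← R1 − 9/10·R2.
R3 ← R3 + 117/5·R2.
R3 ← R3 / (4150/71).
R1 ← R1 + 105/71·R3.
R2 ← R2 − 164/71·R3.
Reading off the reduced rows gives x_1 = 5/2, x_2 = 2, x_3 = 7/4.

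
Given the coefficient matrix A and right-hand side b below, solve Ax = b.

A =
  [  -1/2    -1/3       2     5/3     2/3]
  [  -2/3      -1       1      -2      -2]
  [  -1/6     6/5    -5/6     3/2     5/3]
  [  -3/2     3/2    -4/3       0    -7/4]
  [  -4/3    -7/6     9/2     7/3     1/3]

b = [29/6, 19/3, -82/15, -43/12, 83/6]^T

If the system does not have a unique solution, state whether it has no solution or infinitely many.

no solution

Row-reduce:
R1 ← R1 / (-1/2).
R2 ← R2 + 2/3·R1.
R3 ← R3 + 1/6·R1.
R4 ← R4 + 3/2·R1.
R5 ← R5 + 4/3·R1.
R2 ← R2 / (-5/9).
R1 ← R1 − 2/3·R2.
R3 ← R3 − 59/45·R2.
R4 ← R4 − 5/2·R2.
R5 ← R5 + 5/18·R2.
R3 ← R3 / (-163/30).
R1 ← R1 + 6·R3.
R2 ← R2 − 3·R3.
R4 ← R4 + 89/6·R3.
R4 ← R4 / (1019/1630).
R1 ← R1 − 1272/815·R4.
R2 ← R2 − 427/163·R4.
R3 ← R3 − 1353/815·R4.
Row 5 reduces to 0 = 1, a contradiction. The system is inconsistent.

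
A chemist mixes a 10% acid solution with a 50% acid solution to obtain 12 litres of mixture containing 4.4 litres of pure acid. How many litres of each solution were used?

litres of solution A: 4, litres of solution B: 8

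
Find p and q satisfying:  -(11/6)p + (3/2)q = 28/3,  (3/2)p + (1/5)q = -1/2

p = -1, q = 5

Row-reduce the augmented matrix:
R1 ← R1 / (-11/6).
R2 ← R2 − 3/2·R1.
R2 ← R2 / (157/110).
R1 ← R1 + 9/11·R2.
Reading off the reduced rows gives p = -1, q = 5.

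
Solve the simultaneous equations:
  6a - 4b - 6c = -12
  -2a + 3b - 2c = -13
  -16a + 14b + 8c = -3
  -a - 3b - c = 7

Row-reduce:
R1 ← R1 / (6).
R2 ← R2 + 2·R1.
R3 ← R3 + 16·R1.
R4 ← R4 + 1·R1.
R2 ← R2 / (5/3).
R1 ← R1 + 2/3·R2.
R3 ← R3 − 10/3·R2.
R4 ← R4 + 11/3·R2.
Swap R3 and R4.
R3 ← R3 / (-54/5).
R1 ← R1 + 13/5·R3.
R2 ← R2 + 12/5·R3.
Row 4 reduces to 0 = -1, a contradiction. The system is inconsistent.

no solution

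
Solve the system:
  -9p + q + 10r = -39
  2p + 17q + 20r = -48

Row-reduce:
R1 ← R1 / (-9).
R2 ← R2 − 2·R1.
R2 ← R2 / (155/9).
R1 ← R1 + 1/9·R2.
Rank is 2 with 3 unknowns, leaving r free.

infinitely many solutions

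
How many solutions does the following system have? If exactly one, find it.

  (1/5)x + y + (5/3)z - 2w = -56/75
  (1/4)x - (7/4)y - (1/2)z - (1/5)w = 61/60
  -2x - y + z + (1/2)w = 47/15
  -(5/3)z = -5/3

x = -2/5, y = -1, z = 1, w = 2/3

Row-reduce the augmented matrix:
R1 ← R1 / (1/5).
R2 ← R2 − 1/4·R1.
R3 ← R3 + 2·R1.
R2 ← R2 / (-3).
R1 ← R1 − 5·R2.
R3 ← R3 − 9·R2.
R3 ← R3 / (119/12).
R1 ← R1 − 145/36·R3.
R2 ← R2 − 31/36·R3.
R4 ← R4 + 5/3·R3.
R4 ← R4 / (-36/17).
R1 ← R1 + 107/102·R4.
R2 ← R2 − 167/510·R4.
R3 ← R3 + 108/85·R4.
Reading off the reduced rows gives x = -2/5, y = -1, z = 1, w = 2/3.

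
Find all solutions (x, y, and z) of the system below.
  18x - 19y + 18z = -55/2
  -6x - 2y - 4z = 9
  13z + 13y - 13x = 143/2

Row-reduce the augmented matrix:
R1 ← R1 / (18).
R2 ← R2 + 6·R1.
R3 ← R3 + 13·R1.
R2 ← R2 / (-25/3).
R1 ← R1 + 19/18·R2.
R3 ← R3 + 13/18·R2.
R3 ← R3 / (1937/75).
R1 ← R1 − 56/75·R3.
R2 ← R2 + 6/25·R3.
Reading off the reduced rows gives x = -3, y = 1/2, z = 2.

x = -3, y = 1/2, z = 2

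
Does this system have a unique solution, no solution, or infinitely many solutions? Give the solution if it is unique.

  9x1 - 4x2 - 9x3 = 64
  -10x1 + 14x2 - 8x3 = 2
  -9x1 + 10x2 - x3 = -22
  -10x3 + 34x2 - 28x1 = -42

x1 = 5, x2 = 2, x3 = -3

Row-reduce the augmented matrix:
R1 ← R1 / (9).
R2 ← R2 + 10·R1.
R3 ← R3 + 9·R1.
R4 ← R4 + 28·R1.
R2 ← R2 / (86/9).
R1 ← R1 + 4/9·R2.
R3 ← R3 − 6·R2.
R4 ← R4 − 194/9·R2.
R3 ← R3 / (56/43).
R1 ← R1 + 79/43·R3.
R2 ← R2 + 81/43·R3.
R4 ← R4 − 112/43·R3.
R4 reduces to 0 = 0, so the extra equation is consistent.
Reading off the reduced rows gives x1 = 5, x2 = 2, x3 = -3.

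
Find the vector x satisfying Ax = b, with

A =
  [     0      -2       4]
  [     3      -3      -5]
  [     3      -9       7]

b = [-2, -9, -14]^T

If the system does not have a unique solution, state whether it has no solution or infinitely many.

no solution

Row-reduce:
Swap R1 and R2.
R1 ← R1 / (3).
R3 ← R3 − 3·R1.
R2 ← R2 / (-2).
R1 ← R1 + 1·R2.
R3 ← R3 + 6·R2.
Row 3 reduces to 0 = 1, a contradiction. The system is inconsistent.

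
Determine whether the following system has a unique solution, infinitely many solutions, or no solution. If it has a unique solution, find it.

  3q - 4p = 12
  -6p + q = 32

Row-reduce the augmented matrix:
R1 ← R1 / (-4).
R2 ← R2 + 6·R1.
R2 ← R2 / (-7/2).
R1 ← R1 + 3/4·R2.
Reading off the reduced rows gives p = -6, q = -4.

p = -6, q = -4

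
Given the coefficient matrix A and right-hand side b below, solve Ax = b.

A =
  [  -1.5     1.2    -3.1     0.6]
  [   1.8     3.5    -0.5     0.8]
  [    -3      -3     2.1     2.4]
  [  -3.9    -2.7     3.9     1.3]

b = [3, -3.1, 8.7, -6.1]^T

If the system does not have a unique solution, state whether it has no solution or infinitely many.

Row-reduce the augmented matrix:
R1 ← R1 / (-3/2).
R2 ← R2 − 9/5·R1.
R3 ← R3 + 3·R1.
R4 ← R4 + 39/10·R1.
R2 ← R2 / (247/50).
R1 ← R1 + 4/5·R2.
R3 ← R3 + 27/5·R2.
R4 ← R4 + 291/50·R2.
R3 ← R3 / (9107/2470).
R1 ← R1 − 1025/741·R3.
R2 ← R2 + 211/247·R3.
R4 ← R4 − 17261/2470·R3.
R4 ← R4 / (-354523/91070).
R1 ← R1 + 11178/9107·R4.
R2 ← R2 − 8840/9107·R4.
R3 ← R3 − 7068/9107·R4.
Reading off the reduced rows gives x_1 = 3, x_2 = -4, x_3 = -3, x_4 = 5.

x_1 = 3, x_2 = -4, x_3 = -3, x_4 = 5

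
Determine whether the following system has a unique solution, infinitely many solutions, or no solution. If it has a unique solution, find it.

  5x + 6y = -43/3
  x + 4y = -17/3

x = -5/3, y = -1

From equation 2: x = -17/3 − 4·y.
Substitute into equation 1 and solve: y = -1.
Then x = -5/3.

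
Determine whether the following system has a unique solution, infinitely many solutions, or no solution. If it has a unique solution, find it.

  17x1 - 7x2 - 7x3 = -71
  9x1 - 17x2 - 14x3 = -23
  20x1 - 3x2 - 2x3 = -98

x1 = -5, x2 = 2, x3 = -4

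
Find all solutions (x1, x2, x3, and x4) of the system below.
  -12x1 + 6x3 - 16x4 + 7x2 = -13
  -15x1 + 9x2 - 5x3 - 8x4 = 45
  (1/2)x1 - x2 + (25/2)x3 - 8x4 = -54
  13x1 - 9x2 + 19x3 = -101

Row-reduce:
R1 ← R1 / (-12).
R2 ← R2 + 15·R1.
R3 ← R3 − 1/2·R1.
R4 ← R4 − 13·R1.
R2 ← R2 / (1/4).
R1 ← R1 + 7/12·R2.
R3 ← R3 + 17/24·R2.
R4 ← R4 + 17/12·R2.
R3 ← R3 / (-68/3).
R1 ← R1 + 89/3·R3.
R2 ← R2 + 50·R3.
R4 ← R4 + 136/3·R3.
Row 4 reduces to 0 = -6, a contradiction. The system is inconsistent.

no solution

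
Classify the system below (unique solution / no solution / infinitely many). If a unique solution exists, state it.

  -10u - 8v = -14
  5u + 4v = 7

Row-reduce:
R1 ← R1 / (-10).
R2 ← R2 − 5·R1.
Rank is 1 with 2 unknowns, leaving v free.

infinitely many solutions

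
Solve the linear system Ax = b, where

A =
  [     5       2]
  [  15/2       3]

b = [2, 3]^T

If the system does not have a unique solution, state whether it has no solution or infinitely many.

infinitely many solutions

Row-reduce:
R1 ← R1 / (5).
R2 ← R2 − 15/2·R1.
Rank is 1 with 2 unknowns, leaving x_2 free.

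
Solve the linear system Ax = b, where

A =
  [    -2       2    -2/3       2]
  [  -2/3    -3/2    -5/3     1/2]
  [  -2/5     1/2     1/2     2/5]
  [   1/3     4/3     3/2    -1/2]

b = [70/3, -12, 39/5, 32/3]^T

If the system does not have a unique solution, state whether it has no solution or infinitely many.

x_1 = -1, x_2 = 6, x_3 = 4, x_4 = 6

Row-reduce the augmented matrix:
R1 ← R1 / (-2).
R2 ← R2 + 2/3·R1.
R3 ← R3 + 2/5·R1.
R4 ← R4 − 1/3·R1.
R2 ← R2 / (-13/6).
R1 ← R1 + 1·R2.
R3 ← R3 − 1/10·R2.
R4 ← R4 − 5/3·R2.
R3 ← R3 / (17/30).
R1 ← R1 − 1·R3.
R2 ← R2 − 2/3·R3.
R4 ← R4 − 5/18·R3.
R4 ← R4 / (-193/663).
R1 ← R1 + 201/221·R4.
R2 ← R2 − 19/221·R4.
R3 ← R3 + 3/221·R4.
Reading off the reduced rows gives x_1 = -1, x_2 = 6, x_3 = 4, x_4 = 6.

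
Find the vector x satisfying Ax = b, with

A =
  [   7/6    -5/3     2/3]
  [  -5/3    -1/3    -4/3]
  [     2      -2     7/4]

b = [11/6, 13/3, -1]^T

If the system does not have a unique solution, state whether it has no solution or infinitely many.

Row-reduce the augmented matrix:
R1 ← R1 / (7/6).
R2 ← R2 + 5/3·R1.
R3 ← R3 − 2·R1.
R2 ← R2 / (-19/7).
R1 ← R1 + 10/7·R2.
R3 ← R3 − 6/7·R2.
R3 ← R3 / (37/76).
R1 ← R1 − 44/57·R3.
R2 ← R2 − 8/57·R3.
Reading off the reduced rows gives x_1 = 1, x_2 = -2, x_3 = -4.

x_1 = 1, x_2 = -2, x_3 = -4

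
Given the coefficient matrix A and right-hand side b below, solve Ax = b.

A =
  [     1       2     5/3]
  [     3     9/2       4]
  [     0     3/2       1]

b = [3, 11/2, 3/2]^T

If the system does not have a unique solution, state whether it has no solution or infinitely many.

no solution

Row-reduce:
R2 ← R2 − 3·R1.
R2 ← R2 / (-3/2).
R1 ← R1 − 2·R2.
R3 ← R3 − 3/2·R2.
Row 3 reduces to 0 = -2, a contradiction. The system is inconsistent.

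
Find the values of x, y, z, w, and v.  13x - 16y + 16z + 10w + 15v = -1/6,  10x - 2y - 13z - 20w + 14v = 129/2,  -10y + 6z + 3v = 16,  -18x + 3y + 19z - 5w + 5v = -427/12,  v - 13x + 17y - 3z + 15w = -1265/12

x = 5/3, y = -9/4, z = -1/3, w = -3, v = -3/2

Row-reduce the augmented matrix:
R1 ← R1 / (13).
R2 ← R2 − 10·R1.
R4 ← R4 + 18·R1.
R5 ← R5 + 13·R1.
R2 ← R2 / (134/13).
R1 ← R1 + 16/13·R2.
R3 ← R3 + 10·R2.
R4 ← R4 + 249/13·R2.
R5 ← R5 − 1·R2.
R3 ← R3 / (-1243/67).
R1 ← R1 + 120/67·R3.
R2 ← R2 + 329/134·R3.
R4 ← R4 + 787/134·R3.
R5 ← R5 − 2071/134·R3.
R4 ← R4 / (-42395/1243).
R1 ← R1 − 70/1243·R4.
R2 ← R2 − 1080/1243·R4.
R3 ← R3 − 1800/1243·R4.
R5 ← R5 − 6595/1243·R4.
R5 ← R5 / (209471/8479).
R1 ← R1 − 8266/8479·R5.
R2 ← R2 − 4329/16958·R5.
R3 ← R3 − 7847/8479·R5.
R4 ← R4 + 71193/84790·R5.
Reading off the reduced rows gives x = 5/3, y = -9/4, z = -1/3, w = -3, v = -3/2.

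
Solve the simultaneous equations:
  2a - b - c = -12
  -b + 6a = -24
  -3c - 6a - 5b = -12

Row-reduce the augmented matrix:
R1 ← R1 / (2).
R2 ← R2 − 6·R1.
R3 ← R3 + 6·R1.
R2 ← R2 / (2).
R1 ← R1 + 1/2·R2.
R3 ← R3 + 8·R2.
R3 ← R3 / (6).
R1 ← R1 − 1/4·R3.
R2 ← R2 − 3/2·R3.
Reading off the reduced rows gives a = -3, b = 6, c = 0.

a = -3, b = 6, c = 0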